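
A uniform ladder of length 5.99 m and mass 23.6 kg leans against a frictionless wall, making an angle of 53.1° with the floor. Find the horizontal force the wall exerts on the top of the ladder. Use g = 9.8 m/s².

N_wall ≈ 86.8 N

Taking torques about the foot of the ladder:
Ladder weight 23.6×9.8 = 231.3 N acts at 2.995 m along the ladder; its horizontal arm is 2.995·cos53.1° = 1.798 m → τ = 415.9 N·m clockwise.
Wall normal N acts horizontally at the top; its moment arm is the height L sinθ = 5.99·sin53.1° = 4.79 m, counterclockwise.
Setting net torque to zero: N × 4.79 = 415.9 → N = 86.8 N.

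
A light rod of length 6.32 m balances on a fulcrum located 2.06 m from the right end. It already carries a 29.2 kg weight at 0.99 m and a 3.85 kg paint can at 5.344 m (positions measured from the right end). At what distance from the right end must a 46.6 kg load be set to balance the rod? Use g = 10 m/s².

Sum moments about the fulcrum (at 2.06 m from the right end) (the support reaction has zero arm there).
Weight: 29.2 × 10 = 292 N down at 0.99 m → arm 1.07 m, τ = 292 × 1.07 = 312.4 N·m clockwise.
Paint can: 3.85 × 10 = 38.5 N down at 5.344 m → arm 3.284 m, τ = 38.5 × 3.284 = 126.4 N·m counterclockwise.
Net moment of existing loads = 186 N·m clockwise.
The load weighs 46.6 × 10 = 466 N and must supply an equal counterclockwise moment, so its lever arm about the fulcrum is 186 / 466 = 0.399 m.
That puts it at 2.06 + 0.399 = 2.46 m from the right end.

x ≈ 2.46 m from the right end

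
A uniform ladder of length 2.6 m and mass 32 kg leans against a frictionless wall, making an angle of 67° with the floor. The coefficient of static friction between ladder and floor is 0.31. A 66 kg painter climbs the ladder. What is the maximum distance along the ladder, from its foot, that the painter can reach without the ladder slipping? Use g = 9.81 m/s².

About the foot of the ladder:
Ladder weight 32×9.81 = 313.9 N acts at 1.3 m along the ladder; its horizontal arm is 1.3·cos67° = 0.508 m → τ = 159.5 N·m clockwise.
Painter weight 66×9.81 = 647.5 N at distance d → arm d·cos67° → τ = 647.5·d·0.3907 clockwise.
Wall normal N at the top has arm L sinθ = 2.393 m counterclockwise, so Στ = 0 gives N·2.393 = 159.5 + 253·d.
ΣFy = 0 ⇒ N_floor = 961.4 N, so the maximum friction is μ_s·N_floor = 0.31×961.4 = 298 N. ΣFx = 0 ⇒ N_wall = f, so at the slipping point N = 298 N.
Substituting: 298×2.393 = 159.5 + 253·d ⇒ d = (713.1 − 159.5) / 253 = 2.19 m.

d ≈ 2.19 m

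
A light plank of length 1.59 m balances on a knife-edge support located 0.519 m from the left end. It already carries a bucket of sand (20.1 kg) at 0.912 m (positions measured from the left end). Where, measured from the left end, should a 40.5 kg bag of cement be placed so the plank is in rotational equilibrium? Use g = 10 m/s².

x ≈ 0.324 m from the left end

Take moments about the knife-edge support (at 0.519 m from the left end).
Bucket of sand: 20.1 × 10 = 201 N down at 0.912 m → arm 0.393 m, τ = 201 × 0.393 = 78.99 N·m clockwise.
Net moment of existing loads = 78.99 N·m clockwise.
The bag of cement weighs 40.5 × 10 = 405 N and must supply an equal counterclockwise moment, so its lever arm about the knife-edge support is 78.99 / 405 = 0.195 m.
That puts it at 0.519 − 0.195 = 0.324 m from the left end.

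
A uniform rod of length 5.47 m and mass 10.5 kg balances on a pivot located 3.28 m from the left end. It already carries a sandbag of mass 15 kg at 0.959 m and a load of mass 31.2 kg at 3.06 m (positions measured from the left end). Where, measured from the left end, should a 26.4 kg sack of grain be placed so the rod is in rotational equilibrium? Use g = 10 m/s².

x ≈ 5.08 m from the left end

Choose the pivot (at 3.28 m from the left end) as the axis so the support reaction has zero arm there.
Beam weight: 10.5 × 10 = 105 N down at 2.735 m → arm 0.545 m, τ = 105 × 0.545 = 57.23 N·m counterclockwise.
Sandbag: 15 × 10 = 150 N down at 0.959 m → arm 2.321 m, τ = 150 × 2.321 = 348.2 N·m counterclockwise.
Load: 31.2 × 10 = 312 N down at 3.06 m → arm 0.22 m, τ = 312 × 0.22 = 68.64 N·m counterclockwise.
Net moment of existing loads = 474.1 N·m counterclockwise.
The sack of grain weighs 26.4 × 10 = 264 N and must supply an equal clockwise moment, so its lever arm about the pivot is 474.1 / 264 = 1.8 m.
That puts it at 3.28 + 1.8 = 5.08 m from the left end.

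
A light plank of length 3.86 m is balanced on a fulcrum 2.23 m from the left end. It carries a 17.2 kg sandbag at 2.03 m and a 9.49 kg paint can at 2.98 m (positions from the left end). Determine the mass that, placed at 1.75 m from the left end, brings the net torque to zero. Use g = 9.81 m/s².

Choose the fulcrum (at 2.23 m from the left end) as the axis so the support reaction has zero arm there.
Sandbag: 17.2 × 9.81 = 168.7 N down at 2.03 m → arm 0.2 m, τ = 168.7 × 0.2 = 33.74 N·m counterclockwise.
Paint can: 9.49 × 9.81 = 93.1 N down at 2.98 m → arm 0.75 m, τ = 93.1 × 0.75 = 69.82 N·m clockwise.
Net moment of known loads = 36.08 N·m clockwise.
An unknown mass m at 1.75 m has arm 0.48 m; its moment is m·g·0.48 counterclockwise.
Balancing moments: m × 9.81 × 0.48 = 36.08, giving m = 36.08 / (9.81 × 0.48) = 7.66 kg.

m ≈ 7.66 kg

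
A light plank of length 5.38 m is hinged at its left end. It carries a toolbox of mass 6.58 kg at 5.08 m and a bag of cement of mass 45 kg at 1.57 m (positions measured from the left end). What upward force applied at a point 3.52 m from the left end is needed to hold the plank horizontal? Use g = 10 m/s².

F ≈ 296 N

About the left end:
Toolbox: 6.58 × 10 = 65.8 N down at 5.08 m → arm 5.08 m, τ = 65.8 × 5.08 = 334.3 N·m clockwise.
Bag of cement: 45 × 10 = 450 N down at 1.57 m → arm 1.57 m, τ = 450 × 1.57 = 706.5 N·m clockwise.
Net moment of the loads = 1041 N·m clockwise.
The upward force F acts at a point 3.52 m from the left end, arm 3.52 m, giving F × 3.52 counterclockwise.
Στ = 0 ⇒ F × 3.52 = 1041 ⇒ F = 1041 / 3.52 = 296 N.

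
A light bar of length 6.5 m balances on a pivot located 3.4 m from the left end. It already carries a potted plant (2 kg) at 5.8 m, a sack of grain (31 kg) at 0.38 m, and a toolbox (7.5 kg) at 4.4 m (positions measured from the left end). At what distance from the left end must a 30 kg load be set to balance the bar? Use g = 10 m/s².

Taking torques about the pivot (at 3.4 m from the left end):
Potted plant: 2 × 10 = 20 N down at 5.8 m → arm 2.4 m, τ = 20 × 2.4 = 48 N·m clockwise.
Sack of grain: 31 × 10 = 310 N down at 0.38 m → arm 3.02 m, τ = 310 × 3.02 = 936.2 N·m counterclockwise.
Toolbox: 7.5 × 10 = 75 N down at 4.4 m → arm 1 m, τ = 75 × 1 = 75 N·m clockwise.
Net moment of existing loads = 813.2 N·m counterclockwise.
The load weighs 30 × 10 = 300 N and must supply an equal clockwise moment, so its lever arm about the pivot is 813.2 / 300 = 2.71 m.
That puts it at 3.4 + 2.71 = 6.11 m from the left end.

x ≈ 6.11 m from the left end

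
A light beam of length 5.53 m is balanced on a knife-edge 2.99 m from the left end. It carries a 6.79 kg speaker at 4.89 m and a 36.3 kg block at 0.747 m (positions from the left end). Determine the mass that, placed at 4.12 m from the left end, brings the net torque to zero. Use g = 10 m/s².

Taking torques about the knife-edge (at 2.99 m from the left end):
Speaker: 6.79 × 10 = 67.9 N down at 4.89 m → arm 1.9 m, τ = 67.9 × 1.9 = 129 N·m clockwise.
Block: 36.3 × 10 = 363 N down at 0.747 m → arm 2.243 m, τ = 363 × 2.243 = 814.2 N·m counterclockwise.
Net moment of known loads = 685.2 N·m counterclockwise.
An unknown mass m at 4.12 m has arm 1.13 m; its moment is m·g·1.13 clockwise.
For rotational equilibrium, m × 10 × 1.13 = 685.2, so m = 685.2 / (10 × 1.13) = 60.6 kg.

m ≈ 60.6 kg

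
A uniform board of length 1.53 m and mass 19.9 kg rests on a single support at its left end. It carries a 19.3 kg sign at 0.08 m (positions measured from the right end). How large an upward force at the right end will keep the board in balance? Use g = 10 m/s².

F ≈ 282 N

About the left end:
Beam weight: 19.9 × 10 = 199 N down at 0.765 m → arm 0.765 m, τ = 199 × 0.765 = 152.2 N·m clockwise.
Sign: 19.3 × 10 = 193 N down at 0.08 m → arm 1.45 m, τ = 193 × 1.45 = 279.8 N·m clockwise.
Net moment of the loads = 432 N·m clockwise.
The upward force F acts at the right end, arm 1.53 m, giving F × 1.53 counterclockwise.
Setting net torque to zero: F × 1.53 = 432 → F = 432 / 1.53 = 282 N.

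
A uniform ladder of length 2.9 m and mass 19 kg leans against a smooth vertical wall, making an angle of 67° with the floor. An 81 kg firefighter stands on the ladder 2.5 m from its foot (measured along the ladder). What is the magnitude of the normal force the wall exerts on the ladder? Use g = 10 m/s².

N_wall ≈ 337 N

Sum moments about the foot of the ladder (the floor normal and friction both act there and drop out).
Ladder weight 19×10 = 190 N acts at 1.45 m along the ladder; its horizontal arm is 1.45·cos67° = 0.5666 m → τ = 107.7 N·m clockwise.
Firefighter: 81×10 = 810 N at 2.5 m → arm 0.9768 m → τ = 791.2 N·m clockwise.
Wall normal N acts horizontally at the top; its moment arm is the height L sinθ = 2.9·sin67° = 2.669 m, counterclockwise.
Στ = 0 ⇒ N × 2.669 = 898.9 ⇒ N = 337 N.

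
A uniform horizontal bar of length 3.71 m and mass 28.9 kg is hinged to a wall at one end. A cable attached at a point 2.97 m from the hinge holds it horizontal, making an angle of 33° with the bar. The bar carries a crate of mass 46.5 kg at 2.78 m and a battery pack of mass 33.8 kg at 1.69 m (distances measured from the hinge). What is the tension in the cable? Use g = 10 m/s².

About the hinge:
Beam weight: 28.9 × 10 = 289 N down at 1.855 m → arm 1.855 m, τ = 289 × 1.855 = 536.1 N·m clockwise.
Crate: 46.5 × 10 = 465 N down at 2.78 m → arm 2.78 m, τ = 465 × 2.78 = 1293 N·m clockwise.
Battery pack: 33.8 × 10 = 338 N down at 1.69 m → arm 1.69 m, τ = 338 × 1.69 = 571.2 N·m clockwise.
Total clockwise load moment = 2400 N·m.
The cable tension T acts at 2.97 m; only its component perpendicular to the bar, T sinθ, produces torque. sin 33° = 0.5446.
Setting net torque to zero: T × 2.97 × 0.5446 = 2400 → T = 2400 / 1.617 = 1480 N.

T ≈ 1480 N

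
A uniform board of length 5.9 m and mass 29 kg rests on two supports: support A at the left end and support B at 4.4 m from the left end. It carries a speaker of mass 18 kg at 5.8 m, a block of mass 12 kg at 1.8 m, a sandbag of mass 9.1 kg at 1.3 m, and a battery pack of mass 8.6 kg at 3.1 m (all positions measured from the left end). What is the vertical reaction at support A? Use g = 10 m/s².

Take moments about support B.
Beam weight: 29 × 10 = 290 N down at 2.95 m → arm 1.45 m, τ = 290 × 1.45 = 420.5 N·m counterclockwise.
Speaker: 18 × 10 = 180 N down at 5.8 m → arm 1.4 m, τ = 180 × 1.4 = 252 N·m clockwise.
Block: 12 × 10 = 120 N down at 1.8 m → arm 2.6 m, τ = 120 × 2.6 = 312 N·m counterclockwise.
Sandbag: 9.1 × 10 = 91 N down at 1.3 m → arm 3.1 m, τ = 91 × 3.1 = 282.1 N·m counterclockwise.
Battery pack: 8.6 × 10 = 86 N down at 3.1 m → arm 1.3 m, τ = 86 × 1.3 = 111.8 N·m counterclockwise.
Net load moment about support B = 874.4 N·m counterclockwise.
Reaction R at support A is upward at 0 m, arm 4.4 m → moment R × 4.4 clockwise.
Balancing moments: R × 4.4 = 874.4, giving R = 199 N.

R_A ≈ 199 N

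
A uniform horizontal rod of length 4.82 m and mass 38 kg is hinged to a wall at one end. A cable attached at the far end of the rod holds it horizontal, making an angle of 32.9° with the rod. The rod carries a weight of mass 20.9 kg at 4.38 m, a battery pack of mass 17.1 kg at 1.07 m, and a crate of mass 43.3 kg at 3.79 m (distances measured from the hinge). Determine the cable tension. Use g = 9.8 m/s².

Take moments about the hinge.
Beam weight: 38 × 9.8 = 372.4 N down at 2.41 m → arm 2.41 m, τ = 372.4 × 2.41 = 897.5 N·m clockwise.
Weight: 20.9 × 9.8 = 204.8 N down at 4.38 m → arm 4.38 m, τ = 204.8 × 4.38 = 897 N·m clockwise.
Battery pack: 17.1 × 9.8 = 167.6 N down at 1.07 m → arm 1.07 m, τ = 167.6 × 1.07 = 179.3 N·m clockwise.
Crate: 43.3 × 9.8 = 424.3 N down at 3.79 m → arm 3.79 m, τ = 424.3 × 3.79 = 1608 N·m clockwise.
Total clockwise load moment = 3582 N·m.
The cable tension T acts at 4.82 m; only its component perpendicular to the rod, T sinθ, produces torque. sin 32.9° = 0.5432.
Balancing moments: T × 4.82 × 0.5432 = 3582, giving T = 3582 / 2.618 = 1370 N.

T ≈ 1370 N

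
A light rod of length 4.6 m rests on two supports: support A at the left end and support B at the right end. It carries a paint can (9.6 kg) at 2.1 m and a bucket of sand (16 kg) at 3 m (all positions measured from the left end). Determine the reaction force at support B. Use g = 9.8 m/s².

Choose support A as the axis so its reaction then has zero moment arm.
Paint can: 9.6 × 9.8 = 94.08 N down at 2.1 m → arm 2.1 m, τ = 94.08 × 2.1 = 197.6 N·m clockwise.
Bucket of sand: 16 × 9.8 = 156.8 N down at 3 m → arm 3 m, τ = 156.8 × 3 = 470.4 N·m clockwise.
Net load moment about support A = 668 N·m clockwise.
Reaction R at support B is upward at 4.6 m, arm 4.6 m → moment R × 4.6 counterclockwise.
Setting net torque to zero: R × 4.6 = 668 → R = 145 N.

R_B ≈ 145 N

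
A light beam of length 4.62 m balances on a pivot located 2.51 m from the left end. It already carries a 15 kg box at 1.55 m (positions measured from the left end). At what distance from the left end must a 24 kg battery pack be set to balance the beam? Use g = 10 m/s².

x ≈ 3.11 m from the left end

About the pivot (at 2.51 m from the left end):
Box: 15 × 10 = 150 N down at 1.55 m → arm 0.96 m, τ = 150 × 0.96 = 144 N·m counterclockwise.
Net moment of existing loads = 144 N·m counterclockwise.
The battery pack weighs 24 × 10 = 240 N and must supply an equal clockwise moment, so its lever arm about the pivot is 144 / 240 = 0.6 m.
That puts it at 2.51 + 0.6 = 3.11 m from the left end.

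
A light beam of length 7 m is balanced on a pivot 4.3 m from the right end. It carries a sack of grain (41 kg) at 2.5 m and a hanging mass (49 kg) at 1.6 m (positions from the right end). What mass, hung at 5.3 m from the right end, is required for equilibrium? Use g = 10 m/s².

Choose the pivot (at 4.3 m from the right end) as the axis so the support reaction has zero arm there.
Sack of grain: 41 × 10 = 410 N down at 2.5 m → arm 1.8 m, τ = 410 × 1.8 = 738 N·m clockwise.
Hanging mass: 49 × 10 = 490 N down at 1.6 m → arm 2.7 m, τ = 490 × 2.7 = 1323 N·m clockwise.
Net moment of known loads = 2061 N·m clockwise.
An unknown mass m at 5.3 m has arm 1 m; its moment is m·g·1 counterclockwise.
Balancing moments: m × 10 × 1 = 2061, giving m = 2061 / (10 × 1) = 206 kg.

m ≈ 206 kg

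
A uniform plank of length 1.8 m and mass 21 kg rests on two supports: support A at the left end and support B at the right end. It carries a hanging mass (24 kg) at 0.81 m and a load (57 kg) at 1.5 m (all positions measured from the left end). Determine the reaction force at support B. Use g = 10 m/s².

R_B ≈ 688 N

Take moments about support A.
Beam weight: 21 × 10 = 210 N down at 0.9 m → arm 0.9 m, τ = 210 × 0.9 = 189 N·m clockwise.
Hanging mass: 24 × 10 = 240 N down at 0.81 m → arm 0.81 m, τ = 240 × 0.81 = 194.4 N·m clockwise.
Load: 57 × 10 = 570 N down at 1.5 m → arm 1.5 m, τ = 570 × 1.5 = 855 N·m clockwise.
Net load moment about support A = 1238 N·m clockwise.
Reaction R at support B is upward at 1.8 m, arm 1.8 m → moment R × 1.8 counterclockwise.
Balancing moments: R × 1.8 = 1238, giving R = 688 N.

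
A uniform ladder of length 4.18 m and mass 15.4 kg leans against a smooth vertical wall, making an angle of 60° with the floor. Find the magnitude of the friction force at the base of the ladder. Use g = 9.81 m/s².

f ≈ 43.6 N

Choose the foot of the ladder as the axis so the floor normal and friction both act there and drop out.
Ladder weight 15.4×9.81 = 151.1 N acts at 2.09 m along the ladder; its horizontal arm is 2.09·cos60° = 1.045 m → τ = 157.9 N·m clockwise.
Wall normal N acts horizontally at the top; its moment arm is the height L sinθ = 4.18·sin60° = 3.62 m, counterclockwise.
Setting net torque to zero: N × 3.62 = 157.9 → N = 43.6 N.
ΣFx = 0: friction at the foot balances the wall's push, so f = N_wall = 43.6 N.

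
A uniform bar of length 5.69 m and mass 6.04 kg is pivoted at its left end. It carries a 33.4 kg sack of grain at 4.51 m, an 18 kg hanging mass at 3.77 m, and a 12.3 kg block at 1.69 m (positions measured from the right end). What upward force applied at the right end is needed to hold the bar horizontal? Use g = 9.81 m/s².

Choose the left end as the axis so the unknown pivot reaction has zero arm there.
Beam weight: 6.04 × 9.81 = 59.25 N down at 2.845 m → arm 2.845 m, τ = 59.25 × 2.845 = 168.6 N·m clockwise.
Sack of grain: 33.4 × 9.81 = 327.7 N down at 4.51 m → arm 1.18 m, τ = 327.7 × 1.18 = 386.7 N·m clockwise.
Hanging mass: 18 × 9.81 = 176.6 N down at 3.77 m → arm 1.92 m, τ = 176.6 × 1.92 = 339.1 N·m clockwise.
Block: 12.3 × 9.81 = 120.7 N down at 1.69 m → arm 4 m, τ = 120.7 × 4 = 482.8 N·m clockwise.
Net moment of the loads = 1377 N·m clockwise.
The upward force F acts at the right end, arm 5.69 m, giving F × 5.69 counterclockwise.
Στ = 0 ⇒ F × 5.69 = 1377 ⇒ F = 1377 / 5.69 = 242 N.

F ≈ 242 N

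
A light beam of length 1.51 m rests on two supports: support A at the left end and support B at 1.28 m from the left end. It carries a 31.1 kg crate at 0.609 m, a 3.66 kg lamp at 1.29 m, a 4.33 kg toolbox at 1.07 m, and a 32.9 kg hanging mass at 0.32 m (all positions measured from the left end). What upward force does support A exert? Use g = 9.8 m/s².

R_A ≈ 408 N

Taking torques about support B:
Crate: 31.1 × 9.8 = 304.8 N down at 0.609 m → arm 0.671 m, τ = 304.8 × 0.671 = 204.5 N·m counterclockwise.
Lamp: 3.66 × 9.8 = 35.87 N down at 1.29 m → arm 0.01 m, τ = 35.87 × 0.01 = 0.3587 N·m clockwise.
Toolbox: 4.33 × 9.8 = 42.43 N down at 1.07 m → arm 0.21 m, τ = 42.43 × 0.21 = 8.91 N·m counterclockwise.
Hanging mass: 32.9 × 9.8 = 322.4 N down at 0.32 m → arm 0.96 m, τ = 322.4 × 0.96 = 309.5 N·m counterclockwise.
Net load moment about support B = 522.6 N·m counterclockwise.
Reaction R at support A is upward at 0 m, arm 1.28 m → moment R × 1.28 clockwise.
Στ = 0 ⇒ R × 1.28 = 522.6 ⇒ R = 408 N.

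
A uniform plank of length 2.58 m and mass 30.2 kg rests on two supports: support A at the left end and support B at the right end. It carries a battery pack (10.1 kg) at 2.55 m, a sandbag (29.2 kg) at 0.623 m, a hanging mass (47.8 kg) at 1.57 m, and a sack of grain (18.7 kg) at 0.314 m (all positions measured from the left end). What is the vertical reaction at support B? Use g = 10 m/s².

About support A:
Beam weight: 30.2 × 10 = 302 N down at 1.29 m → arm 1.29 m, τ = 302 × 1.29 = 389.6 N·m clockwise.
Battery pack: 10.1 × 10 = 101 N down at 2.55 m → arm 2.55 m, τ = 101 × 2.55 = 257.5 N·m clockwise.
Sandbag: 29.2 × 10 = 292 N down at 0.623 m → arm 0.623 m, τ = 292 × 0.623 = 181.9 N·m clockwise.
Hanging mass: 47.8 × 10 = 478 N down at 1.57 m → arm 1.57 m, τ = 478 × 1.57 = 750.5 N·m clockwise.
Sack of grain: 18.7 × 10 = 187 N down at 0.314 m → arm 0.314 m, τ = 187 × 0.314 = 58.72 N·m clockwise.
Net load moment about support A = 1638 N·m clockwise.
Reaction R at support B is upward at 2.58 m, arm 2.58 m → moment R × 2.58 counterclockwise.
Στ = 0 ⇒ R × 2.58 = 1638 ⇒ R = 635 N.

R_B ≈ 635 N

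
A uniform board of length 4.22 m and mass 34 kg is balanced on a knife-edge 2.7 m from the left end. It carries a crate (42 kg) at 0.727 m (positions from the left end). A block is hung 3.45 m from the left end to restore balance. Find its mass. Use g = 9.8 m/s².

Choose the knife-edge (at 2.7 m from the left end) as the axis so the support reaction has zero arm there.
Beam weight: 34 × 9.8 = 333.2 N down at 2.11 m → arm 0.59 m, τ = 333.2 × 0.59 = 196.6 N·m counterclockwise.
Crate: 42 × 9.8 = 411.6 N down at 0.727 m → arm 1.973 m, τ = 411.6 × 1.973 = 812.1 N·m counterclockwise.
Net moment of known loads = 1009 N·m counterclockwise.
An unknown mass m at 3.45 m has arm 0.75 m; its moment is m·g·0.75 clockwise.
Setting net torque to zero: m × 9.8 × 0.75 = 1009 → m = 1009 / (9.8 × 0.75) = 137 kg.

m ≈ 137 kg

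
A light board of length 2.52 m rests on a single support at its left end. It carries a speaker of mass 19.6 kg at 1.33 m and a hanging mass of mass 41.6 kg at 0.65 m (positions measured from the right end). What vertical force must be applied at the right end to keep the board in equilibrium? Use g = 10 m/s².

Sum moments about the left end (the unknown pivot reaction has zero arm there).
Speaker: 19.6 × 10 = 196 N down at 1.33 m → arm 1.19 m, τ = 196 × 1.19 = 233.2 N·m clockwise.
Hanging mass: 41.6 × 10 = 416 N down at 0.65 m → arm 1.87 m, τ = 416 × 1.87 = 777.9 N·m clockwise.
Net moment of the loads = 1011 N·m clockwise.
The upward force F acts at the right end, arm 2.52 m, giving F × 2.52 counterclockwise.
For rotational equilibrium, F × 2.52 = 1011, so F = 1011 / 2.52 = 401 N.

F ≈ 401 N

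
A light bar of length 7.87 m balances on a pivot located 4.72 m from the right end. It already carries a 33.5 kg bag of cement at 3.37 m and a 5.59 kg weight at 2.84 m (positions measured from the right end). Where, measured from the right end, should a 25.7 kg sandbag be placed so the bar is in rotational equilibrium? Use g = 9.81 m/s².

About the pivot (at 4.72 m from the right end):
Bag of cement: 33.5 × 9.81 = 328.6 N down at 3.37 m → arm 1.35 m, τ = 328.6 × 1.35 = 443.6 N·m clockwise.
Weight: 5.59 × 9.81 = 54.84 N down at 2.84 m → arm 1.88 m, τ = 54.84 × 1.88 = 103.1 N·m clockwise.
Net moment of existing loads = 546.7 N·m clockwise.
The sandbag weighs 25.7 × 9.81 = 252.1 N and must supply an equal counterclockwise moment, so its lever arm about the pivot is 546.7 / 252.1 = 2.17 m.
That puts it at 4.72 + 2.17 = 6.89 m from the right end.

x ≈ 6.89 m from the right end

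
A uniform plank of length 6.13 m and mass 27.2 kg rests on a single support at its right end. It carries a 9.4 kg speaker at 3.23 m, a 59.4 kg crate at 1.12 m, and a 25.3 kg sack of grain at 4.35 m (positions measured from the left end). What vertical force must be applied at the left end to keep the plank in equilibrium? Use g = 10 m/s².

F ≈ 739 N

Choose the right end as the axis so the unknown pivot reaction has zero arm there.
Beam weight: 27.2 × 10 = 272 N down at 3.065 m → arm 3.065 m, τ = 272 × 3.065 = 833.7 N·m counterclockwise.
Speaker: 9.4 × 10 = 94 N down at 3.23 m → arm 2.9 m, τ = 94 × 2.9 = 272.6 N·m counterclockwise.
Crate: 59.4 × 10 = 594 N down at 1.12 m → arm 5.01 m, τ = 594 × 5.01 = 2976 N·m counterclockwise.
Sack of grain: 25.3 × 10 = 253 N down at 4.35 m → arm 1.78 m, τ = 253 × 1.78 = 450.3 N·m counterclockwise.
Net moment of the loads = 4533 N·m counterclockwise.
The upward force F acts at the left end, arm 6.13 m, giving F × 6.13 clockwise.
Balancing moments: F × 6.13 = 4533, giving F = 4533 / 6.13 = 739 N.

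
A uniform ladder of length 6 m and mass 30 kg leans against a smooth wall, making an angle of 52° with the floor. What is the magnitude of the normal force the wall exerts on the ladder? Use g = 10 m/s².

N_wall ≈ 117 N

Choose the foot of the ladder as the axis so the floor normal and friction both act there and drop out.
Ladder weight 30×10 = 300 N acts at 3 m along the ladder; its horizontal arm is 3·cos52° = 1.847 m → τ = 554.1 N·m clockwise.
Wall normal N acts horizontally at the top; its moment arm is the height L sinθ = 6·sin52° = 4.728 m, counterclockwise.
For rotational equilibrium, N × 4.728 = 554.1, so N = 117 N.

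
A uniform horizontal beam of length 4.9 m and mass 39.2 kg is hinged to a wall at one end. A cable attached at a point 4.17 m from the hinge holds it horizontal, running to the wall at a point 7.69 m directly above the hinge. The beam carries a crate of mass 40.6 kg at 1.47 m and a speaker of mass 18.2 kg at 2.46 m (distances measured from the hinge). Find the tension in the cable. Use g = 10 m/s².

T ≈ 547 N

About the hinge:
Beam weight: 39.2 × 10 = 392 N down at 2.45 m → arm 2.45 m, τ = 392 × 2.45 = 960.4 N·m clockwise.
Crate: 40.6 × 10 = 406 N down at 1.47 m → arm 1.47 m, τ = 406 × 1.47 = 596.8 N·m clockwise.
Speaker: 18.2 × 10 = 182 N down at 2.46 m → arm 2.46 m, τ = 182 × 2.46 = 447.7 N·m clockwise.
Total clockwise load moment = 2005 N·m.
The cable tension T acts at 4.17 m; only its component perpendicular to the beam, T sinθ, produces torque. sinθ = h/√(h²+d²) = 7.69/√(7.69²+4.17²) = 0.8791.
For rotational equilibrium, T × 4.17 × 0.8791 = 2005, so T = 2005 / 3.666 = 547 N.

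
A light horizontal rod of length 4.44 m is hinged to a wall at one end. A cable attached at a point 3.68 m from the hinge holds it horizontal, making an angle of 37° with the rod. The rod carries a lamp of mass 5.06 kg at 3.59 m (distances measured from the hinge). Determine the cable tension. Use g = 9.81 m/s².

T ≈ 80.5 N

Choose the hinge as the axis so the unknown hinge reaction has zero arm there.
Lamp: 5.06 × 9.81 = 49.64 N down at 3.59 m → arm 3.59 m, τ = 49.64 × 3.59 = 178.2 N·m clockwise.
Total clockwise load moment = 178.2 N·m.
The cable tension T acts at 3.68 m; only its component perpendicular to the rod, T sinθ, produces torque. sin 37° = 0.6018.
For rotational equilibrium, T × 3.68 × 0.6018 = 178.2, so T = 178.2 / 2.215 = 80.5 N.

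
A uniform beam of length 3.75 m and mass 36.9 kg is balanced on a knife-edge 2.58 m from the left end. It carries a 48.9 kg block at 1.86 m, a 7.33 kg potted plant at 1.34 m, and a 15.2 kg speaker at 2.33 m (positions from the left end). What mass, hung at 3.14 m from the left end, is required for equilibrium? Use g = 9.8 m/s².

m ≈ 132 kg

Choose the knife-edge (at 2.58 m from the left end) as the axis so the support reaction has zero arm there.
Beam weight: 36.9 × 9.8 = 361.6 N down at 1.875 m → arm 0.705 m, τ = 361.6 × 0.705 = 254.9 N·m counterclockwise.
Block: 48.9 × 9.8 = 479.2 N down at 1.86 m → arm 0.72 m, τ = 479.2 × 0.72 = 345 N·m counterclockwise.
Potted plant: 7.33 × 9.8 = 71.83 N down at 1.34 m → arm 1.24 m, τ = 71.83 × 1.24 = 89.07 N·m counterclockwise.
Speaker: 15.2 × 9.8 = 149 N down at 2.33 m → arm 0.25 m, τ = 149 × 0.25 = 37.25 N·m counterclockwise.
Net moment of known loads = 726.2 N·m counterclockwise.
An unknown mass m at 3.14 m has arm 0.56 m; its moment is m·g·0.56 clockwise.
Setting net torque to zero: m × 9.8 × 0.56 = 726.2 → m = 726.2 / (9.8 × 0.56) = 132 kg.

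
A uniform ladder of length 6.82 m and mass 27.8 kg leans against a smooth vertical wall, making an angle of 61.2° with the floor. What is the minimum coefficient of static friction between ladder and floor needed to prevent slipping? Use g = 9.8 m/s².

μ_min ≈ 0.275

About the foot of the ladder:
Ladder weight 27.8×9.8 = 272.4 N acts at 3.41 m along the ladder; its horizontal arm is 3.41·cos61.2° = 1.643 m → τ = 447.6 N·m clockwise.
Wall normal N acts horizontally at the top; its moment arm is the height L sinθ = 6.82·sin61.2° = 5.976 m, counterclockwise.
For rotational equilibrium, N × 5.976 = 447.6, so N = 74.9 N.
ΣFx = 0 ⇒ f = N_wall = 74.9 N. ΣFy = 0 ⇒ N_floor = 272.4 N.
μ_min = f / N_floor = 74.9 / 272.4 = 0.275.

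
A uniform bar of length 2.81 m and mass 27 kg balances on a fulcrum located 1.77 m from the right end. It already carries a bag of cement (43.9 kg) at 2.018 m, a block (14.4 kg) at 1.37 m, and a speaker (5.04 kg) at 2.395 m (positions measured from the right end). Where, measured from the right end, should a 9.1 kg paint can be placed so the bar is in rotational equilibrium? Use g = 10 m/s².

Sum moments about the fulcrum (at 1.77 m from the right end) (the support reaction has zero arm there).
Beam weight: 27 × 10 = 270 N down at 1.405 m → arm 0.365 m, τ = 270 × 0.365 = 98.55 N·m clockwise.
Bag of cement: 43.9 × 10 = 439 N down at 2.018 m → arm 0.248 m, τ = 439 × 0.248 = 108.9 N·m counterclockwise.
Block: 14.4 × 10 = 144 N down at 1.37 m → arm 0.4 m, τ = 144 × 0.4 = 57.6 N·m clockwise.
Speaker: 5.04 × 10 = 50.4 N down at 2.395 m → arm 0.625 m, τ = 50.4 × 0.625 = 31.5 N·m counterclockwise.
Net moment of existing loads = 15.75 N·m clockwise.
The paint can weighs 9.1 × 10 = 91 N and must supply an equal counterclockwise moment, so its lever arm about the fulcrum is 15.75 / 91 = 0.173 m.
That puts it at 1.77 + 0.173 = 1.94 m from the right end.

x ≈ 1.94 m from the right end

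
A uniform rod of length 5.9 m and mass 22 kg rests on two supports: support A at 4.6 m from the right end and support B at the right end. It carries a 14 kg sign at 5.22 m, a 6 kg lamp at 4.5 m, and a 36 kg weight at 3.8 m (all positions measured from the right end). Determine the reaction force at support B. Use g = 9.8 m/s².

R_B ≈ 121 N

Choose support A as the axis so its reaction then has zero moment arm.
Beam weight: 22 × 9.8 = 215.6 N down at 2.95 m → arm 1.65 m, τ = 215.6 × 1.65 = 355.7 N·m clockwise.
Sign: 14 × 9.8 = 137.2 N down at 5.22 m → arm 0.62 m, τ = 137.2 × 0.62 = 85.06 N·m counterclockwise.
Lamp: 6 × 9.8 = 58.8 N down at 4.5 m → arm 0.1 m, τ = 58.8 × 0.1 = 5.88 N·m clockwise.
Weight: 36 × 9.8 = 352.8 N down at 3.8 m → arm 0.8 m, τ = 352.8 × 0.8 = 282.2 N·m clockwise.
Net load moment about support A = 558.7 N·m clockwise.
Reaction R at support B is upward at 0 m, arm 4.6 m → moment R × 4.6 counterclockwise.
Balancing moments: R × 4.6 = 558.7, giving R = 121 N.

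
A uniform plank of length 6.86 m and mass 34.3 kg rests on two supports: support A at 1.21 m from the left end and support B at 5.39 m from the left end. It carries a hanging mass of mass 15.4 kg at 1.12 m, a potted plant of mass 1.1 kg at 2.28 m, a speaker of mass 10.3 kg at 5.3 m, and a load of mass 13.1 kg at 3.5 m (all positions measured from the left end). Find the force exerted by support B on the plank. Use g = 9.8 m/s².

R_B ≈ 347 N

Take moments about support A.
Beam weight: 34.3 × 9.8 = 336.1 N down at 3.43 m → arm 2.22 m, τ = 336.1 × 2.22 = 746.1 N·m clockwise.
Hanging mass: 15.4 × 9.8 = 150.9 N down at 1.12 m → arm 0.09 m, τ = 150.9 × 0.09 = 13.58 N·m counterclockwise.
Potted plant: 1.1 × 9.8 = 10.78 N down at 2.28 m → arm 1.07 m, τ = 10.78 × 1.07 = 11.53 N·m clockwise.
Speaker: 10.3 × 9.8 = 100.9 N down at 5.3 m → arm 4.09 m, τ = 100.9 × 4.09 = 412.7 N·m clockwise.
Load: 13.1 × 9.8 = 128.4 N down at 3.5 m → arm 2.29 m, τ = 128.4 × 2.29 = 294 N·m clockwise.
Net load moment about support A = 1451 N·m clockwise.
Reaction R at support B is upward at 5.39 m, arm 4.18 m → moment R × 4.18 counterclockwise.
Στ = 0 ⇒ R × 4.18 = 1451 ⇒ R = 347 N.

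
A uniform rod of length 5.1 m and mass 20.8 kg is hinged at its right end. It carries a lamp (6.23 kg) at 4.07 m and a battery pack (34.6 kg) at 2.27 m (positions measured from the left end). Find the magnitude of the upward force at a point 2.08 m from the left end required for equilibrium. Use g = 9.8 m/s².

Take moments about the right end.
Beam weight: 20.8 × 9.8 = 203.8 N down at 2.55 m → arm 2.55 m, τ = 203.8 × 2.55 = 519.7 N·m counterclockwise.
Lamp: 6.23 × 9.8 = 61.05 N down at 4.07 m → arm 1.03 m, τ = 61.05 × 1.03 = 62.88 N·m counterclockwise.
Battery pack: 34.6 × 9.8 = 339.1 N down at 2.27 m → arm 2.83 m, τ = 339.1 × 2.83 = 959.7 N·m counterclockwise.
Net moment of the loads = 1542 N·m counterclockwise.
The upward force F acts at a point 2.08 m from the left end, arm 3.02 m, giving F × 3.02 clockwise.
Στ = 0 ⇒ F × 3.02 = 1542 ⇒ F = 1542 / 3.02 = 511 N.

F ≈ 511 N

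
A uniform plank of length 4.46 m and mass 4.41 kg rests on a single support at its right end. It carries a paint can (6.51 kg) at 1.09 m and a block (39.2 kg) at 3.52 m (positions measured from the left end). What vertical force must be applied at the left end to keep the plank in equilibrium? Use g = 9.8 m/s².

About the right end:
Beam weight: 4.41 × 9.8 = 43.22 N down at 2.23 m → arm 2.23 m, τ = 43.22 × 2.23 = 96.38 N·m counterclockwise.
Paint can: 6.51 × 9.8 = 63.8 N down at 1.09 m → arm 3.37 m, τ = 63.8 × 3.37 = 215 N·m counterclockwise.
Block: 39.2 × 9.8 = 384.2 N down at 3.52 m → arm 0.94 m, τ = 384.2 × 0.94 = 361.1 N·m counterclockwise.
Net moment of the loads = 672.5 N·m counterclockwise.
The upward force F acts at the left end, arm 4.46 m, giving F × 4.46 clockwise.
For rotational equilibrium, F × 4.46 = 672.5, so F = 672.5 / 4.46 = 151 N.

F ≈ 151 N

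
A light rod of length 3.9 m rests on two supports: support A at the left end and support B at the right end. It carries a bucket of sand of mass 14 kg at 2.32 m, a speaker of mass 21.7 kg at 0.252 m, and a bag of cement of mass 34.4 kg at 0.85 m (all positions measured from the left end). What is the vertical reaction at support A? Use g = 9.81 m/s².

R_A ≈ 519 N

Taking torques about support B:
Bucket of sand: 14 × 9.81 = 137.3 N down at 2.32 m → arm 1.58 m, τ = 137.3 × 1.58 = 216.9 N·m counterclockwise.
Speaker: 21.7 × 9.81 = 212.9 N down at 0.252 m → arm 3.648 m, τ = 212.9 × 3.648 = 776.7 N·m counterclockwise.
Bag of cement: 34.4 × 9.81 = 337.5 N down at 0.85 m → arm 3.05 m, τ = 337.5 × 3.05 = 1029 N·m counterclockwise.
Net load moment about support B = 2023 N·m counterclockwise.
Reaction R at support A is upward at 0 m, arm 3.9 m → moment R × 3.9 clockwise.
Balancing moments: R × 3.9 = 2023, giving R = 519 N.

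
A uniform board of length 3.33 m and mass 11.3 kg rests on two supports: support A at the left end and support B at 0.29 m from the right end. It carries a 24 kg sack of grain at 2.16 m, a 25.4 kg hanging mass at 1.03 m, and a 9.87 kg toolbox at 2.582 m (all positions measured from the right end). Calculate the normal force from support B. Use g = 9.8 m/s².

Take moments about support A.
Beam weight: 11.3 × 9.8 = 110.7 N down at 1.665 m → arm 1.665 m, τ = 110.7 × 1.665 = 184.3 N·m clockwise.
Sack of grain: 24 × 9.8 = 235.2 N down at 2.16 m → arm 1.17 m, τ = 235.2 × 1.17 = 275.2 N·m clockwise.
Hanging mass: 25.4 × 9.8 = 248.9 N down at 1.03 m → arm 2.3 m, τ = 248.9 × 2.3 = 572.5 N·m clockwise.
Toolbox: 9.87 × 9.8 = 96.73 N down at 2.582 m → arm 0.748 m, τ = 96.73 × 0.748 = 72.35 N·m clockwise.
Net load moment about support A = 1104 N·m clockwise.
Reaction R at support B is upward at 0.29 m, arm 3.04 m → moment R × 3.04 counterclockwise.
Setting net torque to zero: R × 3.04 = 1104 → R = 363 N.

R_B ≈ 363 N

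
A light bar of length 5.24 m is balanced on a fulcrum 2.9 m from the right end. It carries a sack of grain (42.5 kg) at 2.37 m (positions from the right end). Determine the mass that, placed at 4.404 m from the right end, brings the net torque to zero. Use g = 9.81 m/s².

m ≈ 15 kg

Taking torques about the fulcrum (at 2.9 m from the right end):
Sack of grain: 42.5 × 9.81 = 416.9 N down at 2.37 m → arm 0.53 m, τ = 416.9 × 0.53 = 221 N·m clockwise.
Net moment of known loads = 221 N·m clockwise.
An unknown mass m at 4.404 m has arm 1.504 m; its moment is m·g·1.504 counterclockwise.
Balancing moments: m × 9.81 × 1.504 = 221, giving m = 221 / (9.81 × 1.504) = 15 kg.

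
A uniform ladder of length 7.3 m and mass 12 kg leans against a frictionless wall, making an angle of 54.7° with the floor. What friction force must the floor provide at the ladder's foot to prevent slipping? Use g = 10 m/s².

Sum moments about the foot of the ladder (the floor normal and friction both act there and drop out).
Ladder weight 12×10 = 120 N acts at 3.65 m along the ladder; its horizontal arm is 3.65·cos54.7° = 2.109 m → τ = 253.1 N·m clockwise.
Wall normal N acts horizontally at the top; its moment arm is the height L sinθ = 7.3·sin54.7° = 5.958 m, counterclockwise.
Balancing moments: N × 5.958 = 253.1, giving N = 42.5 N.
ΣFx = 0: friction at the foot balances the wall's push, so f = N_wall = 42.5 N.

f ≈ 42.5 N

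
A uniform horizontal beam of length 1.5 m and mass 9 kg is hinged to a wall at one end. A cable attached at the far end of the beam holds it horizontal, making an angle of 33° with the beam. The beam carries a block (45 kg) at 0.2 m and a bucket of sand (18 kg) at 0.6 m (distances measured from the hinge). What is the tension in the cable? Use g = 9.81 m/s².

Take moments about the hinge.
Beam weight: 9 × 9.81 = 88.29 N down at 0.75 m → arm 0.75 m, τ = 88.29 × 0.75 = 66.22 N·m clockwise.
Block: 45 × 9.81 = 441.5 N down at 0.2 m → arm 0.2 m, τ = 441.5 × 0.2 = 88.3 N·m clockwise.
Bucket of sand: 18 × 9.81 = 176.6 N down at 0.6 m → arm 0.6 m, τ = 176.6 × 0.6 = 106 N·m clockwise.
Total clockwise load moment = 260.5 N·m.
The cable tension T acts at 1.5 m; only its component perpendicular to the beam, T sinθ, produces torque. sin 33° = 0.5446.
Balancing moments: T × 1.5 × 0.5446 = 260.5, giving T = 260.5 / 0.8169 = 319 N.

T ≈ 319 N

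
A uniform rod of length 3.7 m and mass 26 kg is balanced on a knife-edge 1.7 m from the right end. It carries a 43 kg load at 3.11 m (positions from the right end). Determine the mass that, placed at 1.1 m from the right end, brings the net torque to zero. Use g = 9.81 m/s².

m ≈ 108 kg

Choose the knife-edge (at 1.7 m from the right end) as the axis so the support reaction has zero arm there.
Beam weight: 26 × 9.81 = 255.1 N down at 1.85 m → arm 0.15 m, τ = 255.1 × 0.15 = 38.27 N·m counterclockwise.
Load: 43 × 9.81 = 421.8 N down at 3.11 m → arm 1.41 m, τ = 421.8 × 1.41 = 594.7 N·m counterclockwise.
Net moment of known loads = 633 N·m counterclockwise.
An unknown mass m at 1.1 m has arm 0.6 m; its moment is m·g·0.6 clockwise.
Στ = 0 ⇒ m × 9.81 × 0.6 = 633 ⇒ m = 633 / (9.81 × 0.6) = 108 kg.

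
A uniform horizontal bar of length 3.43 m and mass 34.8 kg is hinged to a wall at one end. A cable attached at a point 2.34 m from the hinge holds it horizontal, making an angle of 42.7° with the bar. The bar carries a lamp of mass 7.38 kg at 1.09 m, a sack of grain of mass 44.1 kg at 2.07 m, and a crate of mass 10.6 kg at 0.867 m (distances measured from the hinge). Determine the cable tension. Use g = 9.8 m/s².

About the hinge:
Beam weight: 34.8 × 9.8 = 341 N down at 1.715 m → arm 1.715 m, τ = 341 × 1.715 = 584.8 N·m clockwise.
Lamp: 7.38 × 9.8 = 72.32 N down at 1.09 m → arm 1.09 m, τ = 72.32 × 1.09 = 78.83 N·m clockwise.
Sack of grain: 44.1 × 9.8 = 432.2 N down at 2.07 m → arm 2.07 m, τ = 432.2 × 2.07 = 894.7 N·m clockwise.
Crate: 10.6 × 9.8 = 103.9 N down at 0.867 m → arm 0.867 m, τ = 103.9 × 0.867 = 90.08 N·m clockwise.
Total clockwise load moment = 1648 N·m.
The cable tension T acts at 2.34 m; only its component perpendicular to the bar, T sinθ, produces torque. sin 42.7° = 0.6782.
Στ = 0 ⇒ T × 2.34 × 0.6782 = 1648 ⇒ T = 1648 / 1.587 = 1040 N.

T ≈ 1040 N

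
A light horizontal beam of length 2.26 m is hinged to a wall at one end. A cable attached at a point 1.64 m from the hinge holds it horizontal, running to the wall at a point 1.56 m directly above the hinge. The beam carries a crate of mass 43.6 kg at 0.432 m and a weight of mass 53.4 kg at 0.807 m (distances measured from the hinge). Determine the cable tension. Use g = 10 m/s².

Choose the hinge as the axis so the unknown hinge reaction has zero arm there.
Crate: 43.6 × 10 = 436 N down at 0.432 m → arm 0.432 m, τ = 436 × 0.432 = 188.4 N·m clockwise.
Weight: 53.4 × 10 = 534 N down at 0.807 m → arm 0.807 m, τ = 534 × 0.807 = 430.9 N·m clockwise.
Total clockwise load moment = 619.3 N·m.
The cable tension T acts at 1.64 m; only its component perpendicular to the beam, T sinθ, produces torque. sinθ = h/√(h²+d²) = 1.56/√(1.56²+1.64²) = 0.6892.
Setting net torque to zero: T × 1.64 × 0.6892 = 619.3 → T = 619.3 / 1.13 = 548 N.

T ≈ 548 N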